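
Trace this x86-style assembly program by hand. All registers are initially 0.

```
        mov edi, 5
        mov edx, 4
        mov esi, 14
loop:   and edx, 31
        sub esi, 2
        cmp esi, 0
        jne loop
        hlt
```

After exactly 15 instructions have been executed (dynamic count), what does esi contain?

8

after mov edi, 5: edi=5
after mov edx, 4: edx=4
after mov esi, 14: esi=14
after and edx, 31: edx=4&31=4
after sub esi, 2: esi=14-2=12
cmp esi, 0  (cmp 12,0)
jne loop: taken
after and edx, 31: edx=4&31=4
after sub esi, 2: esi=12-2=10
cmp esi, 0  (cmp 10,0)
jne loop: taken
after and edx, 31: edx=4&31=4
after sub esi, 2: esi=10-2=8
cmp esi, 0  (cmp 8,0)
jne loop: taken
After step 15: esi = 8.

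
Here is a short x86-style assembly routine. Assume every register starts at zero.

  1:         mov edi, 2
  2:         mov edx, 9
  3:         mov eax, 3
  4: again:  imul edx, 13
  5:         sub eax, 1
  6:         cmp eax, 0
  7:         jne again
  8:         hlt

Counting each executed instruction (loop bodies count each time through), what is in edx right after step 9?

after mov edi, 2: edi=2
after mov edx, 9: edx=9
after mov eax, 3: eax=3
after imul edx, 13: edx=9*13=117
after sub eax, 1: eax=3-1=2
cmp eax, 0  (cmp 2,0)
jne again: taken
after imul edx, 13: edx=117*13=1521
after sub eax, 1: eax=2-1=1
After step 9: edx = 1521.

1521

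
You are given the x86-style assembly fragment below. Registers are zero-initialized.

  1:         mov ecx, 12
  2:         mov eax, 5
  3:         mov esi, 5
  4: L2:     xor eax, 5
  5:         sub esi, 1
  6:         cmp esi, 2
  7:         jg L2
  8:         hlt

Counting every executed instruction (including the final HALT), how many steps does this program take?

16

ecx=12
eax=5
esi=5
eax=5^5=0
esi=5-1=4
cmp esi, 2  (cmp 4,2)
jg L2: taken
eax=0^5=5
esi=4-1=3
cmp esi, 2  (cmp 3,2)
jg L2: taken
eax=5^5=0
esi=3-1=2
cmp esi, 2  (cmp 2,2)
jg L2: not taken
halt.
Total executed instructions: 16.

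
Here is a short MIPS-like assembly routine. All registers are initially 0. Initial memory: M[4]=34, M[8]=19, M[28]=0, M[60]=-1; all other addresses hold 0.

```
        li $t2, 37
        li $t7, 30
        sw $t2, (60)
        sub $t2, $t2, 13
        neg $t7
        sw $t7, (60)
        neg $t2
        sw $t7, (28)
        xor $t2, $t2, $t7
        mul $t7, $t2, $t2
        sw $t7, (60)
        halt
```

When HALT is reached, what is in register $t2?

10

li $t2, 37 → $t2=37
li $t7, 30 → $t7=30
sw $t2, (60) → M[60]=37
sub $t2, $t2, 13 → $t2=37-13=24
neg $t7 → $t7=-(30)=-30
sw $t7, (60) → M[60]=-30
neg $t2 → $t2=-(24)=-24
sw $t7, (28) → M[28]=-30
xor $t2, $t2, $t7 → $t2=(-24)^(-30)=10
mul $t7, $t2, $t2 → $t7=10*10=100
sw $t7, (60) → M[60]=100
halt.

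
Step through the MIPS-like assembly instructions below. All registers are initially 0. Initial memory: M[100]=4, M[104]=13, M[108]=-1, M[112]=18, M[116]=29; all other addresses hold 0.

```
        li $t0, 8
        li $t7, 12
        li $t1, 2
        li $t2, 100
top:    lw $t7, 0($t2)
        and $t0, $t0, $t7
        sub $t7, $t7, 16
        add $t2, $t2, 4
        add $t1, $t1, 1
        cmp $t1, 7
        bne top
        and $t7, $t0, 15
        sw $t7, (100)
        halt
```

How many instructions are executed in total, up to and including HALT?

42

$t0=8
$t7=12
$t1=2
$t2=100
$t7=M[100]=4
$t0=8&4=0
$t7=4-16=-12
$t2=100+4=104
$t1=2+1=3
cmp $t1, 7  (cmp 3,7)
bne top: taken
$t7=M[104]=13
$t0=0&13=0
$t7=13-16=-3
$t2=104+4=108
$t1=3+1=4
cmp $t1, 7  (cmp 4,7)
bne top: taken
$t7=M[108]=-1
$t0=0&(-1)=0
$t7=(-1)-16=-17
$t2=108+4=112
$t1=4+1=5
cmp $t1, 7  (cmp 5,7)
bne top: taken
$t7=M[112]=18
$t0=0&18=0
$t7=18-16=2
$t2=112+4=116
$t1=5+1=6
cmp $t1, 7  (cmp 6,7)
bne top: taken
$t7=M[116]=29
$t0=0&29=0
$t7=29-16=13
$t2=116+4=120
$t1=6+1=7
cmp $t1, 7  (cmp 7,7)
bne top: not taken
$t7=0&15=0
sw $t7, (100) → M[100]=0
halt.
Total executed instructions: 42.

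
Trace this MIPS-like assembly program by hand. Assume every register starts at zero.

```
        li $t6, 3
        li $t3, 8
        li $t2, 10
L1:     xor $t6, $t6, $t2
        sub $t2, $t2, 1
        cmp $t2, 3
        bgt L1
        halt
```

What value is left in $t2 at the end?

3

after li $t6, 3: $t6=3
after li $t3, 8: $t3=8
after li $t2, 10: $t2=10
after xor $t6, $t6, $t2: $t6=3^10=9
after sub $t2, $t2, 1: $t2=10-1=9
cmp $t2, 3  (cmp 9,3)
bgt L1: taken
after xor $t6, $t6, $t2: $t6=9^9=0
after sub $t2, $t2, 1: $t2=9-1=8
cmp $t2, 3  (cmp 8,3)
bgt L1: taken
after xor $t6, $t6, $t2: $t6=0^8=8
after sub $t2, $t2, 1: $t2=8-1=7
cmp $t2, 3  (cmp 7,3)
bgt L1: taken
after xor $t6, $t6, $t2: $t6=8^7=15
after sub $t2, $t2, 1: $t2=7-1=6
cmp $t2, 3  (cmp 6,3)
bgt L1: taken
after xor $t6, $t6, $t2: $t6=15^6=9
after sub $t2, $t2, 1: $t2=6-1=5
cmp $t2, 3  (cmp 5,3)
bgt L1: taken
after xor $t6, $t6, $t2: $t6=9^5=12
after sub $t2, $t2, 1: $t2=5-1=4
cmp $t2, 3  (cmp 4,3)
bgt L1: taken
after xor $t6, $t6, $t2: $t6=12^4=8
after sub $t2, $t2, 1: $t2=4-1=3
cmp $t2, 3  (cmp 3,3)
bgt L1: not taken
halt.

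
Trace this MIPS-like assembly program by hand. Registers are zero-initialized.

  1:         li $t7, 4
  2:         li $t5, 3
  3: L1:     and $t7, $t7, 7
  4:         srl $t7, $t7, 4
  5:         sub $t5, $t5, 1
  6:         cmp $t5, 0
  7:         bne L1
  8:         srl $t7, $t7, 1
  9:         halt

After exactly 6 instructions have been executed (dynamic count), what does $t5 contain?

2

$t7=4
$t5=3
$t7=4&7=4
$t7=4>>4=0
$t5=3-1=2
cmp $t5, 0  (cmp 2,0)
After step 6: $t5 = 2.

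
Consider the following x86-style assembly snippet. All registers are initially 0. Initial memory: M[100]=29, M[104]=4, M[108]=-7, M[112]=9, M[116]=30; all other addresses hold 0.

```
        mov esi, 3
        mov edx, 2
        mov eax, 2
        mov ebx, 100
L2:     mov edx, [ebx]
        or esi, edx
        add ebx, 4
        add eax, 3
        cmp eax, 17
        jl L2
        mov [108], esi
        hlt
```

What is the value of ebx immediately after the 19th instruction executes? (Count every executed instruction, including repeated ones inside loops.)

esi=3
edx=2
eax=2
ebx=100
edx=M[100]=29
esi=3|29=31
ebx=100+4=104
eax=2+3=5
cmp eax, 17  (cmp 5,17)
jl L2: taken
edx=M[104]=4
esi=31|4=31
ebx=104+4=108
eax=5+3=8
cmp eax, 17  (cmp 8,17)
jl L2: taken
edx=M[108]=-7
esi=31|(-7)=-1
ebx=108+4=112
After step 19: ebx = 112.

112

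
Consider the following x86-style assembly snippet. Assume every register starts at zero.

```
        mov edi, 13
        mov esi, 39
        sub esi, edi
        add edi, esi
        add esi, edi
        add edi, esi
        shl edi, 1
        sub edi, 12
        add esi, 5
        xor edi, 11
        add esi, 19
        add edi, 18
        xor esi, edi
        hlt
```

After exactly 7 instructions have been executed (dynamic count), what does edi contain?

208

after mov edi, 13: edi=13
after mov esi, 39: esi=39
after sub esi, edi: esi=39-13=26
after add edi, esi: edi=13+26=39
after add esi, edi: esi=26+39=65
after add edi, esi: edi=39+65=104
after shl edi, 1: edi=104<<1=208
After step 7: edi = 208.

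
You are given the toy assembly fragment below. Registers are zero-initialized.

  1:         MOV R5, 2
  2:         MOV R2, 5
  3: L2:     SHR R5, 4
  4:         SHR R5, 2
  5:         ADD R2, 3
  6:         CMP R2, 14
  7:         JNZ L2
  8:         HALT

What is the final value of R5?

0

MOV R5, 2 → R5=2
MOV R2, 5 → R2=5
SHR R5, 4 → R5=2>>4=0
SHR R5, 2 → R5=0>>2=0
ADD R2, 3 → R2=5+3=8
CMP R2, 14  (cmp 8,14)
JNZ L2: taken
SHR R5, 4 → R5=0>>4=0
SHR R5, 2 → R5=0>>2=0
ADD R2, 3 → R2=8+3=11
CMP R2, 14  (cmp 11,14)
JNZ L2: taken
SHR R5, 4 → R5=0>>4=0
SHR R5, 2 → R5=0>>2=0
ADD R2, 3 → R2=11+3=14
CMP R2, 14  (cmp 14,14)
JNZ L2: not taken
halt.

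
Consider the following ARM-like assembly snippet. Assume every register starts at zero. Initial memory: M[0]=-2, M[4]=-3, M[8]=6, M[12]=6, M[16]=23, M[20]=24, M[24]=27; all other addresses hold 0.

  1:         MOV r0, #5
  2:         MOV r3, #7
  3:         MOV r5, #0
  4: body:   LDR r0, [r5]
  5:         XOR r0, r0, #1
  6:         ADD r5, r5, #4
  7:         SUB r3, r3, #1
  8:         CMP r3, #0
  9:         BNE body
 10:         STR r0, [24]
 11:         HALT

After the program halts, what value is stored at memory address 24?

r0=5
r3=7
r5=0
r0=M[0]=-2
r0=(-2)^1=-1
r5=0+4=4
r3=7-1=6
CMP r3, #0  (cmp 6,0)
BNE body: taken
r0=M[4]=-3
r0=(-3)^1=-4
r5=4+4=8
r3=6-1=5
CMP r3, #0  (cmp 5,0)
BNE body: taken
r0=M[8]=6
r0=6^1=7
r5=8+4=12
r3=5-1=4
CMP r3, #0  (cmp 4,0)
BNE body: taken
r0=M[12]=6
r0=6^1=7
r5=12+4=16
r3=4-1=3
CMP r3, #0  (cmp 3,0)
BNE body: taken
r0=M[16]=23
r0=23^1=22
r5=16+4=20
r3=3-1=2
CMP r3, #0  (cmp 2,0)
BNE body: taken
r0=M[20]=24
r0=24^1=25
r5=20+4=24
r3=2-1=1
CMP r3, #0  (cmp 1,0)
BNE body: taken
r0=M[24]=27
r0=27^1=26
r5=24+4=28
r3=1-1=0
CMP r3, #0  (cmp 0,0)
BNE body: not taken
STR r0, [24] → M[24]=26
halt.

26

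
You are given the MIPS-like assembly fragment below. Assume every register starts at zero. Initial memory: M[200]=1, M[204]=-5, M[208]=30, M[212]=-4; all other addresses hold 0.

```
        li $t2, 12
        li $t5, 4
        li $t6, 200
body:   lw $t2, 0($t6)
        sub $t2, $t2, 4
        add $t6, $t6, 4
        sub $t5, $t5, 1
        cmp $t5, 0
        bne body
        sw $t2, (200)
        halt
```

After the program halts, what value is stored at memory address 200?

li $t2, 12 → $t2=12
li $t5, 4 → $t5=4
li $t6, 200 → $t6=200
lw $t2, 0($t6) → $t2=M[200]=1
sub $t2, $t2, 4 → $t2=1-4=-3
add $t6, $t6, 4 → $t6=200+4=204
sub $t5, $t5, 1 → $t5=4-1=3
cmp $t5, 0  (cmp 3,0)
bne body: taken
lw $t2, 0($t6) → $t2=M[204]=-5
sub $t2, $t2, 4 → $t2=(-5)-4=-9
add $t6, $t6, 4 → $t6=204+4=208
sub $t5, $t5, 1 → $t5=3-1=2
cmp $t5, 0  (cmp 2,0)
bne body: taken
lw $t2, 0($t6) → $t2=M[208]=30
sub $t2, $t2, 4 → $t2=30-4=26
add $t6, $t6, 4 → $t6=208+4=212
sub $t5, $t5, 1 → $t5=2-1=1
cmp $t5, 0  (cmp 1,0)
bne body: taken
lw $t2, 0($t6) → $t2=M[212]=-4
sub $t2, $t2, 4 → $t2=(-4)-4=-8
add $t6, $t6, 4 → $t6=212+4=216
sub $t5, $t5, 1 → $t5=1-1=0
cmp $t5, 0  (cmp 0,0)
bne body: not taken
sw $t2, (200) → M[200]=-8
halt.

-8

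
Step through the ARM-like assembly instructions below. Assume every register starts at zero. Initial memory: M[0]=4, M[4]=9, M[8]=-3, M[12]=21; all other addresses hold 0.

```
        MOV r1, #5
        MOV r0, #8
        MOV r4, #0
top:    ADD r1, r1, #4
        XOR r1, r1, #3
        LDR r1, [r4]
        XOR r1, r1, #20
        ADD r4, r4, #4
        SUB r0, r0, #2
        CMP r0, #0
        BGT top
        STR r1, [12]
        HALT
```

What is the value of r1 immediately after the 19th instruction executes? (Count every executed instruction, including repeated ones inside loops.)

MOV r1, #5 → r1=5
MOV r0, #8 → r0=8
MOV r4, #0 → r4=0
ADD r1, r1, #4 → r1=5+4=9
XOR r1, r1, #3 → r1=9^3=10
LDR r1, [r4] → r1=M[0]=4
XOR r1, r1, #20 → r1=4^20=16
ADD r4, r4, #4 → r4=0+4=4
SUB r0, r0, #2 → r0=8-2=6
CMP r0, #0  (cmp 6,0)
BGT top: taken
ADD r1, r1, #4 → r1=16+4=20
XOR r1, r1, #3 → r1=20^3=23
LDR r1, [r4] → r1=M[4]=9
XOR r1, r1, #20 → r1=9^20=29
ADD r4, r4, #4 → r4=4+4=8
SUB r0, r0, #2 → r0=6-2=4
CMP r0, #0  (cmp 4,0)
BGT top: taken
After step 19: r1 = 29.

29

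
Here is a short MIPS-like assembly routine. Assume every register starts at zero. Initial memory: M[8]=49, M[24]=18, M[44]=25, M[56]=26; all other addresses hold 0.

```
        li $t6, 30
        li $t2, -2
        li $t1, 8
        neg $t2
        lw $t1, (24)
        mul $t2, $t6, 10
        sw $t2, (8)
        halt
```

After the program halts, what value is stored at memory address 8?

300

li $t6, 30 → $t6=30
li $t2, -2 → $t2=-2
li $t1, 8 → $t1=8
neg $t2 → $t2=-(-2)=2
lw $t1, (24) → $t1=M[24]=18
mul $t2, $t6, 10 → $t2=30*10=300
sw $t2, (8) → M[8]=300
halt.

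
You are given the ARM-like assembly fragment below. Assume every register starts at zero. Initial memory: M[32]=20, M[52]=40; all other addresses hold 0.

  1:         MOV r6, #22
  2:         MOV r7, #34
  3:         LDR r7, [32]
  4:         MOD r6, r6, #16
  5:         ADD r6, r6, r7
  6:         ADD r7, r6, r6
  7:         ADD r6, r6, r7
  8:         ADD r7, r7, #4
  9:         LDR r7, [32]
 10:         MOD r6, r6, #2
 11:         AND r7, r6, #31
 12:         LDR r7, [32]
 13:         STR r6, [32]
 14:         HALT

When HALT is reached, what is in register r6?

0

r6=22
r7=34
r7=M[32]=20
r6=22%16=6
r6=6+20=26
r7=26+26=52
r6=26+52=78
r7=52+4=56
r7=M[32]=20
r6=78%2=0
r7=0&31=0
r7=M[32]=20
STR r6, [32] → M[32]=0
halt.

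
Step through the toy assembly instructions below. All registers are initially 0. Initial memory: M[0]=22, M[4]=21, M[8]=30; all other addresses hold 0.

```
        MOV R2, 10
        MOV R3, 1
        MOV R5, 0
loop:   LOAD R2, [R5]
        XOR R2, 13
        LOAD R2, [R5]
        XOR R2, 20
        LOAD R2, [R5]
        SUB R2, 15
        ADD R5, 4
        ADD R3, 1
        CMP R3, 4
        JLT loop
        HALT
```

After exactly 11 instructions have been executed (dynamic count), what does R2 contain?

7

MOV R2, 10 → R2=10
MOV R3, 1 → R3=1
MOV R5, 0 → R5=0
LOAD R2, [R5] → R2=M[0]=22
XOR R2, 13 → R2=22^13=27
LOAD R2, [R5] → R2=M[0]=22
XOR R2, 20 → R2=22^20=2
LOAD R2, [R5] → R2=M[0]=22
SUB R2, 15 → R2=22-15=7
ADD R5, 4 → R5=0+4=4
ADD R3, 1 → R3=1+1=2
After step 11: R2 = 7.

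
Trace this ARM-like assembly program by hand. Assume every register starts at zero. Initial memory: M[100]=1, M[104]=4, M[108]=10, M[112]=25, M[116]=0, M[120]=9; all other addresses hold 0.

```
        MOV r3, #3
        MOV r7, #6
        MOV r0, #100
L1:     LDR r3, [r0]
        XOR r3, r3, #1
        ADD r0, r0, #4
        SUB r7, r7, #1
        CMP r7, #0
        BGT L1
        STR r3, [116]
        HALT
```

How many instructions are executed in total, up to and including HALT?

41

r3=3
r7=6
r0=100
r3=M[100]=1
r3=1^1=0
r0=100+4=104
r7=6-1=5
CMP r7, #0  (cmp 5,0)
BGT L1: taken
r3=M[104]=4
r3=4^1=5
r0=104+4=108
r7=5-1=4
CMP r7, #0  (cmp 4,0)
BGT L1: taken
r3=M[108]=10
r3=10^1=11
r0=108+4=112
r7=4-1=3
CMP r7, #0  (cmp 3,0)
BGT L1: taken
r3=M[112]=25
r3=25^1=24
r0=112+4=116
r7=3-1=2
CMP r7, #0  (cmp 2,0)
BGT L1: taken
r3=M[116]=0
r3=0^1=1
r0=116+4=120
r7=2-1=1
CMP r7, #0  (cmp 1,0)
BGT L1: taken
r3=M[120]=9
r3=9^1=8
r0=120+4=124
r7=1-1=0
CMP r7, #0  (cmp 0,0)
BGT L1: not taken
STR r3, [116] → M[116]=8
halt.
Total executed instructions: 41.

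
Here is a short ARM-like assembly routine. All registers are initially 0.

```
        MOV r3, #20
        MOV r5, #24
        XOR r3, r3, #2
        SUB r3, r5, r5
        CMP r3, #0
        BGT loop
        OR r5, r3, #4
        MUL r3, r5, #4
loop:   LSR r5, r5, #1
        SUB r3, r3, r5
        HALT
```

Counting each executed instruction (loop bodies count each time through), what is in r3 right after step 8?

16

r3=20
r5=24
r3=20^2=22
r3=24-24=0
CMP r3, #0  (cmp 0,0)
BGT loop: not taken
r5=0|4=4
r3=4*4=16
After step 8: r3 = 16.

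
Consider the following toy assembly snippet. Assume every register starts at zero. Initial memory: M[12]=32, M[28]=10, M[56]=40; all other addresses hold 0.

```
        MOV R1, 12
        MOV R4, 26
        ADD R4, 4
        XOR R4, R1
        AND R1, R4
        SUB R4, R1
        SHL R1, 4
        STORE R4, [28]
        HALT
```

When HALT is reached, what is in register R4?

R1=12
R4=26
R4=26+4=30
R4=30^12=18
R1=12&18=0
R4=18-0=18
R1=0<<4=0
STORE R4, [28] → M[28]=18
halt.

18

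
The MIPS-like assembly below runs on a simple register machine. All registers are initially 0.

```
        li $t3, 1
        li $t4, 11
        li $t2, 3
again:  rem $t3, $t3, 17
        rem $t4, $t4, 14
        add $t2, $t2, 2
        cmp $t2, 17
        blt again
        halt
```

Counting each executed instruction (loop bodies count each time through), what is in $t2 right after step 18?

$t3=1
$t4=11
$t2=3
$t3=1%17=1
$t4=11%14=11
$t2=3+2=5
cmp $t2, 17  (cmp 5,17)
blt again: taken
$t3=1%17=1
$t4=11%14=11
$t2=5+2=7
cmp $t2, 17  (cmp 7,17)
blt again: taken
$t3=1%17=1
$t4=11%14=11
$t2=7+2=9
cmp $t2, 17  (cmp 9,17)
blt again: taken
After step 18: $t2 = 9.

9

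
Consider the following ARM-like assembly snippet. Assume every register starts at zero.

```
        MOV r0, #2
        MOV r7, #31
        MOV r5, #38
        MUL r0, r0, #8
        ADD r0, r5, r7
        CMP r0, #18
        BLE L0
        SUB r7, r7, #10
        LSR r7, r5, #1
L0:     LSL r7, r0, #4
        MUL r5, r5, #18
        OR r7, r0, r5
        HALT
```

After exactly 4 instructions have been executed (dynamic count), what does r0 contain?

16

MOV r0, #2 → r0=2
MOV r7, #31 → r7=31
MOV r5, #38 → r5=38
MUL r0, r0, #8 → r0=2*8=16
After step 4: r0 = 16.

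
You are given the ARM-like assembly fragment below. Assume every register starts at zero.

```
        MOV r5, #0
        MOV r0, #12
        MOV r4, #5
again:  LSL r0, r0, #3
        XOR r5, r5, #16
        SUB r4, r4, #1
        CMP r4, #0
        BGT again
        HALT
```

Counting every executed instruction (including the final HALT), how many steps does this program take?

r5=0
r0=12
r4=5
r0=12<<3=96
r5=0^16=16
r4=5-1=4
CMP r4, #0  (cmp 4,0)
BGT again: taken
r0=96<<3=768
r5=16^16=0
r4=4-1=3
CMP r4, #0  (cmp 3,0)
BGT again: taken
r0=768<<3=6144
r5=0^16=16
r4=3-1=2
CMP r4, #0  (cmp 2,0)
BGT again: taken
r0=6144<<3=49152
r5=16^16=0
r4=2-1=1
CMP r4, #0  (cmp 1,0)
BGT again: taken
r0=49152<<3=393216
r5=0^16=16
r4=1-1=0
CMP r4, #0  (cmp 0,0)
BGT again: not taken
halt.
Total executed instructions: 29.

29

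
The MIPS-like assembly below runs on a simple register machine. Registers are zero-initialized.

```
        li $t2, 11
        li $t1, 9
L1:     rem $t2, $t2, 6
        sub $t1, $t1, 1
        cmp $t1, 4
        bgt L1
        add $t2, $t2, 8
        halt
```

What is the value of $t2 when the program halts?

13

$t2=11
$t1=9
$t2=11%6=5
$t1=9-1=8
cmp $t1, 4  (cmp 8,4)
bgt L1: taken
$t2=5%6=5
$t1=8-1=7
cmp $t1, 4  (cmp 7,4)
bgt L1: taken
$t2=5%6=5
$t1=7-1=6
cmp $t1, 4  (cmp 6,4)
bgt L1: taken
$t2=5%6=5
$t1=6-1=5
cmp $t1, 4  (cmp 5,4)
bgt L1: taken
$t2=5%6=5
$t1=5-1=4
cmp $t1, 4  (cmp 4,4)
bgt L1: not taken
$t2=5+8=13
halt.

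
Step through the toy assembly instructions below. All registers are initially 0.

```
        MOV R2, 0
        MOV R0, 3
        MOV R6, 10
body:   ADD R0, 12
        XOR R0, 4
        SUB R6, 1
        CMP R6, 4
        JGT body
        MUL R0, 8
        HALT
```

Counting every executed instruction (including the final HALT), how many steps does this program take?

MOV R2, 0 → R2=0
MOV R0, 3 → R0=3
MOV R6, 10 → R6=10
ADD R0, 12 → R0=3+12=15
XOR R0, 4 → R0=15^4=11
SUB R6, 1 → R6=10-1=9
CMP R6, 4  (cmp 9,4)
JGT body: taken
ADD R0, 12 → R0=11+12=23
XOR R0, 4 → R0=23^4=19
SUB R6, 1 → R6=9-1=8
CMP R6, 4  (cmp 8,4)
JGT body: taken
ADD R0, 12 → R0=19+12=31
XOR R0, 4 → R0=31^4=27
SUB R6, 1 → R6=8-1=7
CMP R6, 4  (cmp 7,4)
JGT body: taken
ADD R0, 12 → R0=27+12=39
XOR R0, 4 → R0=39^4=35
SUB R6, 1 → R6=7-1=6
CMP R6, 4  (cmp 6,4)
JGT body: taken
ADD R0, 12 → R0=35+12=47
XOR R0, 4 → R0=47^4=43
SUB R6, 1 → R6=6-1=5
CMP R6, 4  (cmp 5,4)
JGT body: taken
ADD R0, 12 → R0=43+12=55
XOR R0, 4 → R0=55^4=51
SUB R6, 1 → R6=5-1=4
CMP R6, 4  (cmp 4,4)
JGT body: not taken
MUL R0, 8 → R0=51*8=408
halt.
Total executed instructions: 35.

35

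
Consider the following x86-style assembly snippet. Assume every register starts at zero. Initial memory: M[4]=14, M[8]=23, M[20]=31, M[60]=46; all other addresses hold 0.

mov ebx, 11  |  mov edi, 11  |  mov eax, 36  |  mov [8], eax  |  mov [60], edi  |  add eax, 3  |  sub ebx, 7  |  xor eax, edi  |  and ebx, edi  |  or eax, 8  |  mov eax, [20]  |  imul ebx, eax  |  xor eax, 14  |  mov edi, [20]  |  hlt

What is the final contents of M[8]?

36

ebx=11
edi=11
eax=36
mov [8], eax → M[8]=36
mov [60], edi → M[60]=11
eax=36+3=39
ebx=11-7=4
eax=39^11=44
ebx=4&11=0
eax=44|8=44
eax=M[20]=31
ebx=0*31=0
eax=31^14=17
edi=M[20]=31
halt.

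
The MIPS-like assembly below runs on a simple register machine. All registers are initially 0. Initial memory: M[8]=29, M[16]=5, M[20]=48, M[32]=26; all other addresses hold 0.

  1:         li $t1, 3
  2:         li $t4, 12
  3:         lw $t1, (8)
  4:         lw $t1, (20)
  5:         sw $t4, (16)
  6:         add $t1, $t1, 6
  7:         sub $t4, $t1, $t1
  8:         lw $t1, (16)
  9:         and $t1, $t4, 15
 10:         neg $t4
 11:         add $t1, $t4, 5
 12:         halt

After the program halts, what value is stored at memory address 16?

$t1=3
$t4=12
$t1=M[8]=29
$t1=M[20]=48
sw $t4, (16) → M[16]=12
$t1=48+6=54
$t4=54-54=0
$t1=M[16]=12
$t1=0&15=0
$t4=-(0)=0
$t1=0+5=5
halt.

12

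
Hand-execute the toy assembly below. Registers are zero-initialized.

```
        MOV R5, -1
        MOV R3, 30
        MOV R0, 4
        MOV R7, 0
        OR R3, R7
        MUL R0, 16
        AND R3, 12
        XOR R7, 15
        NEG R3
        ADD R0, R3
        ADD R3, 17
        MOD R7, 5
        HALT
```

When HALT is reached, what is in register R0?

after MOV R5, -1: R5=-1
after MOV R3, 30: R3=30
after MOV R0, 4: R0=4
after MOV R7, 0: R7=0
after OR R3, R7: R3=30|0=30
after MUL R0, 16: R0=4*16=64
after AND R3, 12: R3=30&12=12
after XOR R7, 15: R7=0^15=15
after NEG R3: R3=-(12)=-12
after ADD R0, R3: R0=64+(-12)=52
after ADD R3, 17: R3=(-12)+17=5
after MOD R7, 5: R7=15%5=0
halt.

52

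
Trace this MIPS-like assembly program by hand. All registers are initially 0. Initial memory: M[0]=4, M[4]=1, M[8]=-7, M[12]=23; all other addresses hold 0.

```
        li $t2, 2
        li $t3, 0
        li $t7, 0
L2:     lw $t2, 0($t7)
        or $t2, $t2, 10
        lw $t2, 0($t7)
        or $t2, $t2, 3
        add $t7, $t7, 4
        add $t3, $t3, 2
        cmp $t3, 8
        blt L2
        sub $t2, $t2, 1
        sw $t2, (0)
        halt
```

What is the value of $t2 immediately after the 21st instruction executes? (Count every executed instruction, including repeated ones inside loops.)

-5

after li $t2, 2: $t2=2
after li $t3, 0: $t3=0
after li $t7, 0: $t7=0
after lw $t2, 0($t7): $t2=M[0]=4
after or $t2, $t2, 10: $t2=4|10=14
after lw $t2, 0($t7): $t2=M[0]=4
after or $t2, $t2, 3: $t2=4|3=7
after add $t7, $t7, 4: $t7=0+4=4
after add $t3, $t3, 2: $t3=0+2=2
cmp $t3, 8  (cmp 2,8)
blt L2: taken
after lw $t2, 0($t7): $t2=M[4]=1
after or $t2, $t2, 10: $t2=1|10=11
after lw $t2, 0($t7): $t2=M[4]=1
after or $t2, $t2, 3: $t2=1|3=3
after add $t7, $t7, 4: $t7=4+4=8
after add $t3, $t3, 2: $t3=2+2=4
cmp $t3, 8  (cmp 4,8)
blt L2: taken
after lw $t2, 0($t7): $t2=M[8]=-7
after or $t2, $t2, 10: $t2=(-7)|10=-5
After step 21: $t2 = -5.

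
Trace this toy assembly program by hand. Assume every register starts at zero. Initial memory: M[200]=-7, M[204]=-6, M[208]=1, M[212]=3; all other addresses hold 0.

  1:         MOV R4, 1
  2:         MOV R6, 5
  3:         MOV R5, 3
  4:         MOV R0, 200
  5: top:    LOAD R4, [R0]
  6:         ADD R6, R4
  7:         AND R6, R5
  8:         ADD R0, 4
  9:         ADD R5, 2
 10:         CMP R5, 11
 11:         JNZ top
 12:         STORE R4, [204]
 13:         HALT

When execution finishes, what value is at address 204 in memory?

3

MOV R4, 1 → R4=1
MOV R6, 5 → R6=5
MOV R5, 3 → R5=3
MOV R0, 200 → R0=200
LOAD R4, [R0] → R4=M[200]=-7
ADD R6, R4 → R6=5+(-7)=-2
AND R6, R5 → R6=(-2)&3=2
ADD R0, 4 → R0=200+4=204
ADD R5, 2 → R5=3+2=5
CMP R5, 11  (cmp 5,11)
JNZ top: taken
LOAD R4, [R0] → R4=M[204]=-6
ADD R6, R4 → R6=2+(-6)=-4
AND R6, R5 → R6=(-4)&5=4
ADD R0, 4 → R0=204+4=208
ADD R5, 2 → R5=5+2=7
CMP R5, 11  (cmp 7,11)
JNZ top: taken
LOAD R4, [R0] → R4=M[208]=1
ADD R6, R4 → R6=4+1=5
AND R6, R5 → R6=5&7=5
ADD R0, 4 → R0=208+4=212
ADD R5, 2 → R5=7+2=9
CMP R5, 11  (cmp 9,11)
JNZ top: taken
LOAD R4, [R0] → R4=M[212]=3
ADD R6, R4 → R6=5+3=8
AND R6, R5 → R6=8&9=8
ADD R0, 4 → R0=212+4=216
ADD R5, 2 → R5=9+2=11
CMP R5, 11  (cmp 11,11)
JNZ top: not taken
STORE R4, [204] → M[204]=3
halt.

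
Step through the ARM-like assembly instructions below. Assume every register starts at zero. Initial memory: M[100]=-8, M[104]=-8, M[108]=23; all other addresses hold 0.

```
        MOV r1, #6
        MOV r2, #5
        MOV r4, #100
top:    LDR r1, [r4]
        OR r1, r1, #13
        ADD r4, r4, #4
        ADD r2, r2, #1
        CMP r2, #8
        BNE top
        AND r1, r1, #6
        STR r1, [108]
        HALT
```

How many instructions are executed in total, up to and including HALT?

after MOV r1, #6: r1=6
after MOV r2, #5: r2=5
after MOV r4, #100: r4=100
after LDR r1, [r4]: r1=M[100]=-8
after OR r1, r1, #13: r1=(-8)|13=-3
after ADD r4, r4, #4: r4=100+4=104
after ADD r2, r2, #1: r2=5+1=6
CMP r2, #8  (cmp 6,8)
BNE top: taken
after LDR r1, [r4]: r1=M[104]=-8
after OR r1, r1, #13: r1=(-8)|13=-3
after ADD r4, r4, #4: r4=104+4=108
after ADD r2, r2, #1: r2=6+1=7
CMP r2, #8  (cmp 7,8)
BNE top: taken
after LDR r1, [r4]: r1=M[108]=23
after OR r1, r1, #13: r1=23|13=31
after ADD r4, r4, #4: r4=108+4=112
after ADD r2, r2, #1: r2=7+1=8
CMP r2, #8  (cmp 8,8)
BNE top: not taken
after AND r1, r1, #6: r1=31&6=6
STR r1, [108] → M[108]=6
halt.
Total executed instructions: 24.

24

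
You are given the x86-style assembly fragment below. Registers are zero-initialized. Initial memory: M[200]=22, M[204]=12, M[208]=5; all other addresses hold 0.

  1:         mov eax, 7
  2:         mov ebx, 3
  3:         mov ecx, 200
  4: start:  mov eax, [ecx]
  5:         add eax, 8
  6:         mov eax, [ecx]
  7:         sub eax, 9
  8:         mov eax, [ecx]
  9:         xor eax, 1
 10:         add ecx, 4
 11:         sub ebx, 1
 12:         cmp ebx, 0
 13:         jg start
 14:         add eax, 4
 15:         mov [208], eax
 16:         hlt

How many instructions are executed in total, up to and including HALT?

eax=7
ebx=3
ecx=200
eax=M[200]=22
eax=22+8=30
eax=M[200]=22
eax=22-9=13
eax=M[200]=22
eax=22^1=23
ecx=200+4=204
ebx=3-1=2
cmp ebx, 0  (cmp 2,0)
jg start: taken
eax=M[204]=12
eax=12+8=20
eax=M[204]=12
eax=12-9=3
eax=M[204]=12
eax=12^1=13
ecx=204+4=208
ebx=2-1=1
cmp ebx, 0  (cmp 1,0)
jg start: taken
eax=M[208]=5
eax=5+8=13
eax=M[208]=5
eax=5-9=-4
eax=M[208]=5
eax=5^1=4
ecx=208+4=212
ebx=1-1=0
cmp ebx, 0  (cmp 0,0)
jg start: not taken
eax=4+4=8
mov [208], eax → M[208]=8
halt.
Total executed instructions: 36.

36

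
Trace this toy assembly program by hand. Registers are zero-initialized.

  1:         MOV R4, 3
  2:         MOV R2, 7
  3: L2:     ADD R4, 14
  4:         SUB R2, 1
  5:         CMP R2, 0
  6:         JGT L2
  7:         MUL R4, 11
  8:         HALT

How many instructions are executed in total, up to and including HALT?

after MOV R4, 3: R4=3
after MOV R2, 7: R2=7
after ADD R4, 14: R4=3+14=17
after SUB R2, 1: R2=7-1=6
CMP R2, 0  (cmp 6,0)
JGT L2: taken
after ADD R4, 14: R4=17+14=31
after SUB R2, 1: R2=6-1=5
CMP R2, 0  (cmp 5,0)
JGT L2: taken
after ADD R4, 14: R4=31+14=45
after SUB R2, 1: R2=5-1=4
CMP R2, 0  (cmp 4,0)
JGT L2: taken
after ADD R4, 14: R4=45+14=59
after SUB R2, 1: R2=4-1=3
CMP R2, 0  (cmp 3,0)
JGT L2: taken
after ADD R4, 14: R4=59+14=73
after SUB R2, 1: R2=3-1=2
CMP R2, 0  (cmp 2,0)
JGT L2: taken
after ADD R4, 14: R4=73+14=87
after SUB R2, 1: R2=2-1=1
CMP R2, 0  (cmp 1,0)
JGT L2: taken
after ADD R4, 14: R4=87+14=101
after SUB R2, 1: R2=1-1=0
CMP R2, 0  (cmp 0,0)
JGT L2: not taken
after MUL R4, 11: R4=101*11=1111
halt.
Total executed instructions: 32.

32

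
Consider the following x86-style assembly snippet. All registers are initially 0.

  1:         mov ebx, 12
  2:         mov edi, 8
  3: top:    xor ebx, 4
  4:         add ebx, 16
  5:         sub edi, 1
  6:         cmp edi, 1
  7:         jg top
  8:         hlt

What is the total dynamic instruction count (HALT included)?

mov ebx, 12 → ebx=12
mov edi, 8 → edi=8
xor ebx, 4 → ebx=12^4=8
add ebx, 16 → ebx=8+16=24
sub edi, 1 → edi=8-1=7
cmp edi, 1  (cmp 7,1)
jg top: taken
xor ebx, 4 → ebx=24^4=28
add ebx, 16 → ebx=28+16=44
sub edi, 1 → edi=7-1=6
cmp edi, 1  (cmp 6,1)
jg top: taken
xor ebx, 4 → ebx=44^4=40
add ebx, 16 → ebx=40+16=56
sub edi, 1 → edi=6-1=5
cmp edi, 1  (cmp 5,1)
jg top: taken
xor ebx, 4 → ebx=56^4=60
add ebx, 16 → ebx=60+16=76
sub edi, 1 → edi=5-1=4
cmp edi, 1  (cmp 4,1)
jg top: taken
xor ebx, 4 → ebx=76^4=72
add ebx, 16 → ebx=72+16=88
sub edi, 1 → edi=4-1=3
cmp edi, 1  (cmp 3,1)
jg top: taken
xor ebx, 4 → ebx=88^4=92
add ebx, 16 → ebx=92+16=108
sub edi, 1 → edi=3-1=2
cmp edi, 1  (cmp 2,1)
jg top: taken
xor ebx, 4 → ebx=108^4=104
add ebx, 16 → ebx=104+16=120
sub edi, 1 → edi=2-1=1
cmp edi, 1  (cmp 1,1)
jg top: not taken
halt.
Total executed instructions: 38.

38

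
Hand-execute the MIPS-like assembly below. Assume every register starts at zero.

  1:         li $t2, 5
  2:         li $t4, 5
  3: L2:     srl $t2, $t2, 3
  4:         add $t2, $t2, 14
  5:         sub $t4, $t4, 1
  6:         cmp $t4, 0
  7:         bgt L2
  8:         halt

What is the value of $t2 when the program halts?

15

$t2=5
$t4=5
$t2=5>>3=0
$t2=0+14=14
$t4=5-1=4
cmp $t4, 0  (cmp 4,0)
bgt L2: taken
$t2=14>>3=1
$t2=1+14=15
$t4=4-1=3
cmp $t4, 0  (cmp 3,0)
bgt L2: taken
$t2=15>>3=1
$t2=1+14=15
$t4=3-1=2
cmp $t4, 0  (cmp 2,0)
bgt L2: taken
$t2=15>>3=1
$t2=1+14=15
$t4=2-1=1
cmp $t4, 0  (cmp 1,0)
bgt L2: taken
$t2=15>>3=1
$t2=1+14=15
$t4=1-1=0
cmp $t4, 0  (cmp 0,0)
bgt L2: not taken
halt.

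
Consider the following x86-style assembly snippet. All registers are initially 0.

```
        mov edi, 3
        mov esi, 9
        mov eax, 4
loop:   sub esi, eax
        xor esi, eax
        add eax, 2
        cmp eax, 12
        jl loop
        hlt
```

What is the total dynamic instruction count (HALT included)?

edi=3
esi=9
eax=4
esi=9-4=5
esi=5^4=1
eax=4+2=6
cmp eax, 12  (cmp 6,12)
jl loop: taken
esi=1-6=-5
esi=(-5)^6=-3
eax=6+2=8
cmp eax, 12  (cmp 8,12)
jl loop: taken
esi=(-3)-8=-11
esi=(-11)^8=-3
eax=8+2=10
cmp eax, 12  (cmp 10,12)
jl loop: taken
esi=(-3)-10=-13
esi=(-13)^10=-7
eax=10+2=12
cmp eax, 12  (cmp 12,12)
jl loop: not taken
halt.
Total executed instructions: 24.

24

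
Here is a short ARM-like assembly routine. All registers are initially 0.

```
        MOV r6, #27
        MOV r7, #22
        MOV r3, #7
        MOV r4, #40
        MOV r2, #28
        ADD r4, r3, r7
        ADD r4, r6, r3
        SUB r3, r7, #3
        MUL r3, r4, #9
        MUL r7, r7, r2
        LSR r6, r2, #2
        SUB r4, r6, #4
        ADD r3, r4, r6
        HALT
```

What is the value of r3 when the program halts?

10

after MOV r6, #27: r6=27
after MOV r7, #22: r7=22
after MOV r3, #7: r3=7
after MOV r4, #40: r4=40
after MOV r2, #28: r2=28
after ADD r4, r3, r7: r4=7+22=29
after ADD r4, r6, r3: r4=27+7=34
after SUB r3, r7, #3: r3=22-3=19
after MUL r3, r4, #9: r3=34*9=306
after MUL r7, r7, r2: r7=22*28=616
after LSR r6, r2, #2: r6=28>>2=7
after SUB r4, r6, #4: r4=7-4=3
after ADD r3, r4, r6: r3=3+7=10
halt.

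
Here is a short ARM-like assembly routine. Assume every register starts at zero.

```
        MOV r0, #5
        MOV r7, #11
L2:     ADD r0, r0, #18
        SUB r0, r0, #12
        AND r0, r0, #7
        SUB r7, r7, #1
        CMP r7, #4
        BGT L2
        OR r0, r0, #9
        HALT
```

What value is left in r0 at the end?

MOV r0, #5 → r0=5
MOV r7, #11 → r7=11
ADD r0, r0, #18 → r0=5+18=23
SUB r0, r0, #12 → r0=23-12=11
AND r0, r0, #7 → r0=11&7=3
SUB r7, r7, #1 → r7=11-1=10
CMP r7, #4  (cmp 10,4)
BGT L2: taken
ADD r0, r0, #18 → r0=3+18=21
SUB r0, r0, #12 → r0=21-12=9
AND r0, r0, #7 → r0=9&7=1
SUB r7, r7, #1 → r7=10-1=9
CMP r7, #4  (cmp 9,4)
BGT L2: taken
ADD r0, r0, #18 → r0=1+18=19
SUB r0, r0, #12 → r0=19-12=7
AND r0, r0, #7 → r0=7&7=7
SUB r7, r7, #1 → r7=9-1=8
CMP r7, #4  (cmp 8,4)
BGT L2: taken
ADD r0, r0, #18 → r0=7+18=25
SUB r0, r0, #12 → r0=25-12=13
AND r0, r0, #7 → r0=13&7=5
SUB r7, r7, #1 → r7=8-1=7
CMP r7, #4  (cmp 7,4)
BGT L2: taken
ADD r0, r0, #18 → r0=5+18=23
SUB r0, r0, #12 → r0=23-12=11
AND r0, r0, #7 → r0=11&7=3
SUB r7, r7, #1 → r7=7-1=6
CMP r7, #4  (cmp 6,4)
BGT L2: taken
ADD r0, r0, #18 → r0=3+18=21
SUB r0, r0, #12 → r0=21-12=9
AND r0, r0, #7 → r0=9&7=1
SUB r7, r7, #1 → r7=6-1=5
CMP r7, #4  (cmp 5,4)
BGT L2: taken
ADD r0, r0, #18 → r0=1+18=19
SUB r0, r0, #12 → r0=19-12=7
AND r0, r0, #7 → r0=7&7=7
SUB r7, r7, #1 → r7=5-1=4
CMP r7, #4  (cmp 4,4)
BGT L2: not taken
OR r0, r0, #9 → r0=7|9=15
halt.

15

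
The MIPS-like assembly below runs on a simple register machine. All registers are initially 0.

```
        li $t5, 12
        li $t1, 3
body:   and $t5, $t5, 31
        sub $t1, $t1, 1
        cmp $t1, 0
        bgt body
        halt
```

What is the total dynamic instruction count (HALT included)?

15

after li $t5, 12: $t5=12
after li $t1, 3: $t1=3
after and $t5, $t5, 31: $t5=12&31=12
after sub $t1, $t1, 1: $t1=3-1=2
cmp $t1, 0  (cmp 2,0)
bgt body: taken
after and $t5, $t5, 31: $t5=12&31=12
after sub $t1, $t1, 1: $t1=2-1=1
cmp $t1, 0  (cmp 1,0)
bgt body: taken
after and $t5, $t5, 31: $t5=12&31=12
after sub $t1, $t1, 1: $t1=1-1=0
cmp $t1, 0  (cmp 0,0)
bgt body: not taken
halt.
Total executed instructions: 15.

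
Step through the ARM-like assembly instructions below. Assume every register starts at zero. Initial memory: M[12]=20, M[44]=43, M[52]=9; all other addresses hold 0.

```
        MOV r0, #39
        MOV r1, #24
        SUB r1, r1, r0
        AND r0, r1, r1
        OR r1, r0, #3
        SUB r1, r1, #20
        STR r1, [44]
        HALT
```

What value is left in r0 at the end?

MOV r0, #39 → r0=39
MOV r1, #24 → r1=24
SUB r1, r1, r0 → r1=24-39=-15
AND r0, r1, r1 → r0=(-15)&(-15)=-15
OR r1, r0, #3 → r1=(-15)|3=-13
SUB r1, r1, #20 → r1=(-13)-20=-33
STR r1, [44] → M[44]=-33
halt.

-15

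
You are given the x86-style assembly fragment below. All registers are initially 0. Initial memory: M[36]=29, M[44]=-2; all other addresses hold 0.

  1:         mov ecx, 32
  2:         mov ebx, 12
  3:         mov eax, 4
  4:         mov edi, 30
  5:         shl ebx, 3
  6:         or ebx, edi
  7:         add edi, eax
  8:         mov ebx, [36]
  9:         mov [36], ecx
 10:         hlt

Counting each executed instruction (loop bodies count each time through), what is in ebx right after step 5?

mov ecx, 32 → ecx=32
mov ebx, 12 → ebx=12
mov eax, 4 → eax=4
mov edi, 30 → edi=30
shl ebx, 3 → ebx=12<<3=96
After step 5: ebx = 96.

96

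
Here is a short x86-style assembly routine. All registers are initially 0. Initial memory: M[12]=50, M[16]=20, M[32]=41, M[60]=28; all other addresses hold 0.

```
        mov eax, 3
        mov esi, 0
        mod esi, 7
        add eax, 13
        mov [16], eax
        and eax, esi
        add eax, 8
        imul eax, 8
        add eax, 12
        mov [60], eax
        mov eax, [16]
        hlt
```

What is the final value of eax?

eax=3
esi=0
esi=0%7=0
eax=3+13=16
mov [16], eax → M[16]=16
eax=16&0=0
eax=0+8=8
eax=8*8=64
eax=64+12=76
mov [60], eax → M[60]=76
eax=M[16]=16
halt.

16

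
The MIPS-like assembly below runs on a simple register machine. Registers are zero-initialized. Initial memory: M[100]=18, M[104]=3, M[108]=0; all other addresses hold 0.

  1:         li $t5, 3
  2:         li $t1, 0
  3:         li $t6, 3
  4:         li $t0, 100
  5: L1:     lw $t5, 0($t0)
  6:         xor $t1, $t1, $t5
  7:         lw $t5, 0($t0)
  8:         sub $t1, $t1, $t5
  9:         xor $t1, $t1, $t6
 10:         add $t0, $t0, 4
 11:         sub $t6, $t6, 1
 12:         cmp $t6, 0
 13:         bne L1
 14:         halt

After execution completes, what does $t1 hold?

-2

$t5=3
$t1=0
$t6=3
$t0=100
$t5=M[100]=18
$t1=0^18=18
$t5=M[100]=18
$t1=18-18=0
$t1=0^3=3
$t0=100+4=104
$t6=3-1=2
cmp $t6, 0  (cmp 2,0)
bne L1: taken
$t5=M[104]=3
$t1=3^3=0
$t5=M[104]=3
$t1=0-3=-3
$t1=(-3)^2=-1
$t0=104+4=108
$t6=2-1=1
cmp $t6, 0  (cmp 1,0)
bne L1: taken
$t5=M[108]=0
$t1=(-1)^0=-1
$t5=M[108]=0
$t1=(-1)-0=-1
$t1=(-1)^1=-2
$t0=108+4=112
$t6=1-1=0
cmp $t6, 0  (cmp 0,0)
bne L1: not taken
halt.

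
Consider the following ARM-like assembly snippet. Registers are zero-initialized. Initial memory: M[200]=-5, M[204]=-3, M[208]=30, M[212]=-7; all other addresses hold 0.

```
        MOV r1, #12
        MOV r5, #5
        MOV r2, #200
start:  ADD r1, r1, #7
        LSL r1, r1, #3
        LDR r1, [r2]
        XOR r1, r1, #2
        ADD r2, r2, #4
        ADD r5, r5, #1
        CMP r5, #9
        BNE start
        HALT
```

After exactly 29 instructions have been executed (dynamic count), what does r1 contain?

r1=12
r5=5
r2=200
r1=12+7=19
r1=19<<3=152
r1=M[200]=-5
r1=(-5)^2=-7
r2=200+4=204
r5=5+1=6
CMP r5, #9  (cmp 6,9)
BNE start: taken
r1=(-7)+7=0
r1=0<<3=0
r1=M[204]=-3
r1=(-3)^2=-1
r2=204+4=208
r5=6+1=7
CMP r5, #9  (cmp 7,9)
BNE start: taken
r1=(-1)+7=6
r1=6<<3=48
r1=M[208]=30
r1=30^2=28
r2=208+4=212
r5=7+1=8
CMP r5, #9  (cmp 8,9)
BNE start: taken
r1=28+7=35
r1=35<<3=280
After step 29: r1 = 280.

280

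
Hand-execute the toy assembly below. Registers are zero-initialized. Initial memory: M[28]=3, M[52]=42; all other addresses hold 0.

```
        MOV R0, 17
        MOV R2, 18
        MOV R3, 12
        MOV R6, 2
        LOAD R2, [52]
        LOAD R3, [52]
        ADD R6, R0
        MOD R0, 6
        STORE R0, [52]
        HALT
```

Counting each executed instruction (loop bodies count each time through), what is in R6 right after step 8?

19

R0=17
R2=18
R3=12
R6=2
R2=M[52]=42
R3=M[52]=42
R6=2+17=19
R0=17%6=5
After step 8: R6 = 19.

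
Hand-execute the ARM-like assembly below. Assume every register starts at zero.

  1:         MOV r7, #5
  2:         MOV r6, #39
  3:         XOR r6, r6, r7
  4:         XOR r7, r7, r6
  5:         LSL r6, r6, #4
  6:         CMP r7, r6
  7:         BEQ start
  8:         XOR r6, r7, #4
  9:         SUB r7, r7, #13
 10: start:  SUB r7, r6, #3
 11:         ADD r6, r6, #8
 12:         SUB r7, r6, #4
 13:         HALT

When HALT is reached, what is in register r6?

43

MOV r7, #5 → r7=5
MOV r6, #39 → r6=39
XOR r6, r6, r7 → r6=39^5=34
XOR r7, r7, r6 → r7=5^34=39
LSL r6, r6, #4 → r6=34<<4=544
CMP r7, r6  (cmp 39,544)
BEQ start: not taken
XOR r6, r7, #4 → r6=39^4=35
SUB r7, r7, #13 → r7=39-13=26
SUB r7, r6, #3 → r7=35-3=32
ADD r6, r6, #8 → r6=35+8=43
SUB r7, r6, #4 → r7=43-4=39
halt.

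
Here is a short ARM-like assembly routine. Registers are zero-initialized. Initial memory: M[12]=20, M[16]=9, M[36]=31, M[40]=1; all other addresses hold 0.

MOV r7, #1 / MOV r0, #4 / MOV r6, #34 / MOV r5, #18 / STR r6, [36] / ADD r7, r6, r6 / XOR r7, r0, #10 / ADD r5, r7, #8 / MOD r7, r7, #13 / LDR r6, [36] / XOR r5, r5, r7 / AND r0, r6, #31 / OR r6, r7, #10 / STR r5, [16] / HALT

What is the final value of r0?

MOV r7, #1 → r7=1
MOV r0, #4 → r0=4
MOV r6, #34 → r6=34
MOV r5, #18 → r5=18
STR r6, [36] → M[36]=34
ADD r7, r6, r6 → r7=34+34=68
XOR r7, r0, #10 → r7=4^10=14
ADD r5, r7, #8 → r5=14+8=22
MOD r7, r7, #13 → r7=14%13=1
LDR r6, [36] → r6=M[36]=34
XOR r5, r5, r7 → r5=22^1=23
AND r0, r6, #31 → r0=34&31=2
OR r6, r7, #10 → r6=1|10=11
STR r5, [16] → M[16]=23
halt.

2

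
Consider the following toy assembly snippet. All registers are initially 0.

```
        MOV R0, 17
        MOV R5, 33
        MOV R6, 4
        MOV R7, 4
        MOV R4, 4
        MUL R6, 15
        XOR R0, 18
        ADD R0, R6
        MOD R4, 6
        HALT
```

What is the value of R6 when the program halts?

R0=17
R5=33
R6=4
R7=4
R4=4
R6=4*15=60
R0=17^18=3
R0=3+60=63
R4=4%6=4
halt.

60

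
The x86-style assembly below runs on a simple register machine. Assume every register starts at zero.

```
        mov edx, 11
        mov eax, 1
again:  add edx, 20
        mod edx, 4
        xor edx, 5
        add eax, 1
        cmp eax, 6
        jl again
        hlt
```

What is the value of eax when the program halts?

edx=11
eax=1
edx=11+20=31
edx=31%4=3
edx=3^5=6
eax=1+1=2
cmp eax, 6  (cmp 2,6)
jl again: taken
edx=6+20=26
edx=26%4=2
edx=2^5=7
eax=2+1=3
cmp eax, 6  (cmp 3,6)
jl again: taken
edx=7+20=27
edx=27%4=3
edx=3^5=6
eax=3+1=4
cmp eax, 6  (cmp 4,6)
jl again: taken
edx=6+20=26
edx=26%4=2
edx=2^5=7
eax=4+1=5
cmp eax, 6  (cmp 5,6)
jl again: taken
edx=7+20=27
edx=27%4=3
edx=3^5=6
eax=5+1=6
cmp eax, 6  (cmp 6,6)
jl again: not taken
halt.

6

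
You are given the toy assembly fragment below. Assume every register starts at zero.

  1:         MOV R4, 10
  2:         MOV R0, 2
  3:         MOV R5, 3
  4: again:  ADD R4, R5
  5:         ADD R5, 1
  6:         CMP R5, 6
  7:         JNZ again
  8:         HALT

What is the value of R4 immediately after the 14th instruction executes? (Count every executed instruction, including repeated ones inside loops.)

22

after MOV R4, 10: R4=10
after MOV R0, 2: R0=2
after MOV R5, 3: R5=3
after ADD R4, R5: R4=10+3=13
after ADD R5, 1: R5=3+1=4
CMP R5, 6  (cmp 4,6)
JNZ again: taken
after ADD R4, R5: R4=13+4=17
after ADD R5, 1: R5=4+1=5
CMP R5, 6  (cmp 5,6)
JNZ again: taken
after ADD R4, R5: R4=17+5=22
after ADD R5, 1: R5=5+1=6
CMP R5, 6  (cmp 6,6)
After step 14: R4 = 22.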